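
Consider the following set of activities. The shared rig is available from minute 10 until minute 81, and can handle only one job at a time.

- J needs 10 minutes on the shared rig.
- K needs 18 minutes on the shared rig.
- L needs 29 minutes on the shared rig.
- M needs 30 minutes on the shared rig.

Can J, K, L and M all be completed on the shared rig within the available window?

No

The shared rig window is 81 − 10 = 71 minutes.
Running back to back, the jobs need 10 + 18 + 29 + 30 = 87 minutes on the shared rig.
Since 87 > 71, they cannot all fit.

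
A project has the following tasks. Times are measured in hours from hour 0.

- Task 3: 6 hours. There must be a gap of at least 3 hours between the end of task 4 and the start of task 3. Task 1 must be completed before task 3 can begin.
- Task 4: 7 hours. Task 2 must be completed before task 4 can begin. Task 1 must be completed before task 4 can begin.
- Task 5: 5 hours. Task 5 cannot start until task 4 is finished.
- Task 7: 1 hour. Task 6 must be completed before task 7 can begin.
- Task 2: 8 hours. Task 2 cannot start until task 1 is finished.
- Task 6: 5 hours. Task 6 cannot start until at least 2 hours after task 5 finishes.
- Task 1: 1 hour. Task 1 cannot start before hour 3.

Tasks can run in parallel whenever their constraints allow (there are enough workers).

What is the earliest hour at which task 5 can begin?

19

After its own release at hour 3, task 1 can start at hour 3 and finishes at hour 4.
After task 1 (finishes hour 4), task 2 can start at hour 4 and finishes at hour 12.
Task 4 has to wait for task 2 (finishes hour 12); task 1 (finishes hour 4). The latest of these is hour 12, so task 4 runs hour 12 to 12 + 7 = hour 19.
Task 5 waits on task 4 (finishes hour 19), so the earliest it can start is hour 19.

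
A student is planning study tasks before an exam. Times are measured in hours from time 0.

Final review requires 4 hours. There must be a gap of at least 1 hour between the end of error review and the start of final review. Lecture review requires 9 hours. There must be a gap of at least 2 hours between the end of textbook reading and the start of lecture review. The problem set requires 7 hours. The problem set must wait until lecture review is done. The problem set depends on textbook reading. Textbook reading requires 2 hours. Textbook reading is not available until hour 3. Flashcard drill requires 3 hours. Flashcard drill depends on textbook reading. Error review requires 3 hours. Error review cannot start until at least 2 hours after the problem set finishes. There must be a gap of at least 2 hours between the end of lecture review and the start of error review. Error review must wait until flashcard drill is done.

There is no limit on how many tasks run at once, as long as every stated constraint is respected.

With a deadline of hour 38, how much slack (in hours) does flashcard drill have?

22

Textbook reading waits on its own release at hour 3, so it starts at hour 3 and finishes at 3 + 2 = hour 5.
Flashcard drill waits on textbook reading (finishes hour 5), so it starts at hour 5 and finishes at 5 + 3 = hour 8.

Working backward from the deadline:
Final review must finish by hour 38; it takes 4 hours, so it must start by 38 − 4 = hour 34.
Error review has to be done before final review (must start by hour 34, minus 1-hour gap → hour 33). That means finishing by hour 33, i.e. starting by 33 − 3 = hour 30.
Since error review (must start by hour 30) depends on it, flashcard drill must finish by hour 30. Backing off its 3-hour duration gives a latest start of hour 27.
So flashcard drill can start as early as hour 5 and as late as hour 27, giving 27 − 5 = 22 hours of slack.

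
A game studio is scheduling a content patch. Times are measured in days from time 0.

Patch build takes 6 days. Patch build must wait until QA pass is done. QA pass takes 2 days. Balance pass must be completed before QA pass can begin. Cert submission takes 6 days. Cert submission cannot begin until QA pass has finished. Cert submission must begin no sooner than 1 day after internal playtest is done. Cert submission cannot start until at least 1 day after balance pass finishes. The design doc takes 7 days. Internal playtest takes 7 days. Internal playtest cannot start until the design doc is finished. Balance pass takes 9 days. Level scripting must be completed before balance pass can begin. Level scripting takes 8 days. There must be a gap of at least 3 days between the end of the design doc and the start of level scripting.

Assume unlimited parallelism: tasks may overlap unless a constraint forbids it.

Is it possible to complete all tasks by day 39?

Yes

Nothing blocks the design doc, so it runs from day 0 to day 7.
After the design doc (finishes day 7), internal playtest can start at day 7 and finishes at day 14.
Level scripting cannot begin until the design doc (finishes day 7, plus 3-day gap → day 10). It runs from day 10 to 10 + 8 = day 18.
After level scripting (finishes day 18), balance pass can start at day 18 and finishes at day 27.
QA pass waits on balance pass (finishes day 27), so it starts at day 27 and finishes at 27 + 2 = day 29.
Patch build cannot begin until QA pass (finishes day 29). It runs from day 29 to 29 + 6 = day 35.
Cert submission needs all of QA pass (finishes day 29); internal playtest (finishes day 14, plus 1-day gap → day 15); balance pass (finishes day 27, plus 1-day gap → day 28). That puts its earliest start at day 29; it finishes at 29 + 6 = day 35.
Every task is finished by day 35, which is no later than the deadline of 39, so the schedule is feasible.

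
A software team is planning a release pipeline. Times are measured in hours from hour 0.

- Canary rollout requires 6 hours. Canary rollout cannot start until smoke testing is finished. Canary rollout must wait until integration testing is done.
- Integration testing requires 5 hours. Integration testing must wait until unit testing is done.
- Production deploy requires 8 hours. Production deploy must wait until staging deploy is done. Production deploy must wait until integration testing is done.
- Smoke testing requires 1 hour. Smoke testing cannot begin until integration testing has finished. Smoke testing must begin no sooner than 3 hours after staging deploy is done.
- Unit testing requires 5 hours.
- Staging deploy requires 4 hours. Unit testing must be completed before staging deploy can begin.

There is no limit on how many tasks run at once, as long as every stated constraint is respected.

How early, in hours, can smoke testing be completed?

Unit testing has no prerequisites, so it starts at hour 0 and finishes at hour 5.
Staging deploy cannot begin until unit testing (finishes hour 5). It runs from hour 5 to 5 + 4 = hour 9.
Integration testing cannot begin until unit testing (finishes hour 5). It runs from hour 5 to 5 + 5 = hour 10.
Smoke testing cannot start until integration testing (finishes hour 10); staging deploy (finishes hour 9, plus 3-hour gap → hour 12). The controlling bound is hour 12, so smoke testing finishes at 12 + 1 = hour 13.

13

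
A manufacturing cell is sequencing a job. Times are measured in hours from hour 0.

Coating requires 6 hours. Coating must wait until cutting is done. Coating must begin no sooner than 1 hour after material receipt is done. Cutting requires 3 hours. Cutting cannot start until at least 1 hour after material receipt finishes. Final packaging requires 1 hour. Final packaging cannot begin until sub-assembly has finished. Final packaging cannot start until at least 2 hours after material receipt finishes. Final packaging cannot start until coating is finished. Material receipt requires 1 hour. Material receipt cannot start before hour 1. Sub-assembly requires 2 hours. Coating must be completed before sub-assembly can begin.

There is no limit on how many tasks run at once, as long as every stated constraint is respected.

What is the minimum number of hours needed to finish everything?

Material receipt waits on its own release at hour 1, so it starts at hour 1 and finishes at 1 + 1 = hour 2.
Cutting cannot begin until material receipt (finishes hour 2, plus 1-hour gap → hour 3). It runs from hour 3 to 3 + 3 = hour 6.
Coating needs all of cutting (finishes hour 6); material receipt (finishes hour 2, plus 1-hour gap → hour 3). That puts its earliest start at hour 6; it finishes at 6 + 6 = hour 12.
After coating (finishes hour 12), sub-assembly can start at hour 12 and finishes at hour 14.
Final packaging cannot start until sub-assembly (finishes hour 14); material receipt (finishes hour 2, plus 2-hour gap → hour 4); coating (finishes hour 12). The controlling bound is hour 14, so final packaging finishes at 14 + 1 = hour 15.
All tasks are finished once the last one completes. Finish times: Material receipt at 2, Cutting at 6, Coating at 12, Sub-assembly at 14, Final packaging at 15. The latest is hour 15.

15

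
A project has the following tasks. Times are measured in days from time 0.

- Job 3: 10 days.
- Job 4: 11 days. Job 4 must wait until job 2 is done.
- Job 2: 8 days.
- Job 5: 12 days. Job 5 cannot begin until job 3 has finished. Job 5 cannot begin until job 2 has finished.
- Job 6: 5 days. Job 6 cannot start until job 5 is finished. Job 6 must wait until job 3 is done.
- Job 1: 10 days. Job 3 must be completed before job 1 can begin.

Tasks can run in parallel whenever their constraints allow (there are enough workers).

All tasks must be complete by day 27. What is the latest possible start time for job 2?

2

To finish by day 27, job 4 (duration 11) must start no later than day 16.
Nothing follows job 6; the deadline of day 27 is its only limit. It must start by 27 − 5 = day 22.
Job 5 feeds into job 6 (must start by day 22); so job 5 must finish by day 22 and therefore start by day 10.
Job 2 must finish in time for job 4 (must start by day 16); job 5 (must start by day 10). The tightest is day 10, so job 2 must start by 10 − 8 = day 2.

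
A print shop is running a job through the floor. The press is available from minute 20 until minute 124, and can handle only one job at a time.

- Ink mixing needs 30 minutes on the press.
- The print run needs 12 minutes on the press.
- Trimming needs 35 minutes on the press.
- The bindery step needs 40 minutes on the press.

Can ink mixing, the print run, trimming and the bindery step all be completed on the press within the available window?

No

The press window is 124 − 20 = 104 minutes.
Running back to back, the jobs need 30 + 12 + 35 + 40 = 117 minutes on the press.
Since 117 > 104, they cannot all fit.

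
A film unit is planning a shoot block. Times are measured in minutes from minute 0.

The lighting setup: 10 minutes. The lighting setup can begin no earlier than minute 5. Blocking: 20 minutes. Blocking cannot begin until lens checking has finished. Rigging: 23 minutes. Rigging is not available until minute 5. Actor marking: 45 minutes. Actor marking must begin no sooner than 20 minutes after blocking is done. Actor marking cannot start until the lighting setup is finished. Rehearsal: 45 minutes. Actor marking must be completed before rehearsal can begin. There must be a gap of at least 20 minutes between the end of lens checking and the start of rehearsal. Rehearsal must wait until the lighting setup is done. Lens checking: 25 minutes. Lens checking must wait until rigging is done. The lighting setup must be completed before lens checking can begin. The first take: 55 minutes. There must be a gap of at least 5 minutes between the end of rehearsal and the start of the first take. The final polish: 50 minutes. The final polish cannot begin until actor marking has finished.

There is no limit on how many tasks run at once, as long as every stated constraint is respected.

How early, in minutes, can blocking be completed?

73

The lighting setup waits on its own release at minute 5, so it starts at minute 5 and finishes at 5 + 10 = minute 15.
After its own release at minute 5, rigging can start at minute 5 and finishes at minute 28.
For lens checking: rigging (finishes minute 28); the lighting setup (finishes minute 15). Taking the maximum gives a start of minute 28, and it finishes at 28 + 25 = minute 53.
Blocking cannot begin until lens checking (finishes minute 53). It runs from minute 53 to 53 + 20 = minute 73.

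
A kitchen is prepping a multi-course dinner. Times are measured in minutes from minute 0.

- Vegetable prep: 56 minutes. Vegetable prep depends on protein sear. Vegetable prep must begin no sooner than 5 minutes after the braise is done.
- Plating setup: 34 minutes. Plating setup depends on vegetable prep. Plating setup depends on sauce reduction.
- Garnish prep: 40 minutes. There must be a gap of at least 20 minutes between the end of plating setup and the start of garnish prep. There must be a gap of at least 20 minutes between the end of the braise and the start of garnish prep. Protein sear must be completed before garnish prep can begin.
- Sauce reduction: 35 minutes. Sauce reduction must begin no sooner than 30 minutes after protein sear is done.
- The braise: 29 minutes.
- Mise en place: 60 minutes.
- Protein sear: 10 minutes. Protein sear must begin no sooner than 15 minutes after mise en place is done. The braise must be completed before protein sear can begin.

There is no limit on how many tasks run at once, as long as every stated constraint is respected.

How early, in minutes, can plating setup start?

150

The braise has no prerequisites, so it starts at minute 0 and finishes at minute 29.
Nothing blocks mise en place, so it runs from minute 0 to minute 60.
For protein sear: mise en place (finishes minute 60, plus 15-minute gap → minute 75); the braise (finishes minute 29). Taking the maximum gives a start of minute 75, and it finishes at 75 + 10 = minute 85.
Sauce reduction waits on protein sear (finishes minute 85, plus 30-minute gap → minute 115), so it starts at minute 115 and finishes at 115 + 35 = minute 150.
Vegetable prep needs all of protein sear (finishes minute 85); the braise (finishes minute 29, plus 5-minute gap → minute 34). That puts its earliest start at minute 85; it finishes at 85 + 56 = minute 141.
Plating setup waits on vegetable prep (finishes minute 141); sauce reduction (finishes minute 150). The latest of these is minute 150, which is the earliest plating setup can start.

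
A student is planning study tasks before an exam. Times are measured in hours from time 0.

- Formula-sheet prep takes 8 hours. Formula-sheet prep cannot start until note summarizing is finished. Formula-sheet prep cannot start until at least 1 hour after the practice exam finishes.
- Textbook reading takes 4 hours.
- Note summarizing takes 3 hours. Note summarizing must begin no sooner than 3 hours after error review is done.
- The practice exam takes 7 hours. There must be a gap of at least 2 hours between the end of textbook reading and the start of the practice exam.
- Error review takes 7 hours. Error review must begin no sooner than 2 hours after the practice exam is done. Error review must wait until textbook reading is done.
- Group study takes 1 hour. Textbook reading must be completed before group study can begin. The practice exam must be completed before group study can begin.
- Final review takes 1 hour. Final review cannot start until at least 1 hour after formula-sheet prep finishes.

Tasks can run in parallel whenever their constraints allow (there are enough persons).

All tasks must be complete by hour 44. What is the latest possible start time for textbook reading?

Final review has no dependents, so it just needs to finish by hour 44. Starting by 44 − 1 = hour 43 achieves that.
Formula-sheet prep has to be done before final review (must start by hour 43, minus 1-hour gap → hour 42). That means finishing by hour 42, i.e. starting by 42 − 8 = hour 34.
Note summarizing must finish before formula-sheet prep (must start by hour 34). With a 3-hour duration, note summarizing must start by 34 − 3 = hour 31.
Error review must finish before note summarizing (must start by hour 31, minus 3-hour gap → hour 28). With a 7-hour duration, error review must start by 28 − 7 = hour 21.
Group study must finish by hour 44; it takes 1 hour, so it must start by 44 − 1 = hour 43.
For the practice exam: error review (must start by hour 21, minus 2-hour gap → hour 19); group study (must start by hour 43); formula-sheet prep (must start by hour 34, minus 1-hour gap → hour 33). The most restrictive is hour 19; with a 7-hour duration, the practice exam must start by hour 12.
Textbook reading has several dependents: the practice exam (must start by hour 12, minus 2-hour gap → hour 10); error review (must start by hour 21); group study (must start by hour 43). The earliest of those limits is hour 10, so textbook reading must start by 10 − 4 = hour 6.

6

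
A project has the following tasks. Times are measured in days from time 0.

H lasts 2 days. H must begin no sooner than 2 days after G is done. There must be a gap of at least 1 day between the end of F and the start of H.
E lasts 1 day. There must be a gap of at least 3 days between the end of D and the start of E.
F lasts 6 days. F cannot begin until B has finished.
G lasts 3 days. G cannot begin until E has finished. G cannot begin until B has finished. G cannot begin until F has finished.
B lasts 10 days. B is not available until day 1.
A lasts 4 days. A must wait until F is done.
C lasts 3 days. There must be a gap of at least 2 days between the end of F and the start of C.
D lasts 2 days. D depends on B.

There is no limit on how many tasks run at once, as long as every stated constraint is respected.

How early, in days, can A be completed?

B cannot begin until its own release at day 1. It runs from day 1 to 1 + 10 = day 11.
After B (finishes day 11), F can start at day 11 and finishes at day 17.
A cannot begin until F (finishes day 17). It runs from day 17 to 17 + 4 = day 21.

21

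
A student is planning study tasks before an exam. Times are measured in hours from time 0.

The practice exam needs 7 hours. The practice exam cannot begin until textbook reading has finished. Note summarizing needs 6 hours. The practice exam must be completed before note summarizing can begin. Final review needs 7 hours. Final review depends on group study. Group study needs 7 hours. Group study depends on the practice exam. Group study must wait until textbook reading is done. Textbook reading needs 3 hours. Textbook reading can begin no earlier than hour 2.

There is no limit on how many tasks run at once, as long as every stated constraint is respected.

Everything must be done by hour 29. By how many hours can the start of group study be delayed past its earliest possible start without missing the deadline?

3

Textbook reading cannot begin until its own release at hour 2. It runs from hour 2 to 2 + 3 = hour 5.
The practice exam cannot begin until textbook reading (finishes hour 5). It runs from hour 5 to 5 + 7 = hour 12.
Group study cannot start until the practice exam (finishes hour 12); textbook reading (finishes hour 5). The controlling bound is hour 12, so group study finishes at 12 + 7 = hour 19.

Working backward from the deadline:
Final review must finish by hour 29; it takes 7 hours, so it must start by 29 − 7 = hour 22.
Group study has to be done before final review (must start by hour 22). That means finishing by hour 22, i.e. starting by 22 − 7 = hour 15.
So group study can start as early as hour 12 and as late as hour 15, giving 15 − 12 = 3 hours of slack.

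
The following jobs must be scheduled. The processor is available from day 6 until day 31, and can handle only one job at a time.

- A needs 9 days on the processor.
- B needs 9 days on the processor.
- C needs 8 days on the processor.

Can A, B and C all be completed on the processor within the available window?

No

The processor window is 31 − 6 = 25 days.
Running back to back, the jobs need 9 + 9 + 8 = 26 days on the processor.
Since 26 > 25, they cannot all fit.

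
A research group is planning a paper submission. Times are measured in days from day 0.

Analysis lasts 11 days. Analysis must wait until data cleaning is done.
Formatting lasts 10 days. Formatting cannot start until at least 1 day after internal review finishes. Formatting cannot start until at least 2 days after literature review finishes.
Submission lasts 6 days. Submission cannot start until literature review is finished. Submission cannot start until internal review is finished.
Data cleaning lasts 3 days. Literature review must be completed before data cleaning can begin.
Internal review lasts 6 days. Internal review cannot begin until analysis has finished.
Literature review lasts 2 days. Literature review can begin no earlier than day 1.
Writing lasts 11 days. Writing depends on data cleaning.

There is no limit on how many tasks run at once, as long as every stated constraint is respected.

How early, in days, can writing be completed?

Literature review waits on its own release at day 1, so it starts at day 1 and finishes at 1 + 2 = day 3.
Data cleaning waits on literature review (finishes day 3), so it starts at day 3 and finishes at 3 + 3 = day 6.
Writing cannot begin until data cleaning (finishes day 6). It runs from day 6 to 6 + 11 = day 17.

17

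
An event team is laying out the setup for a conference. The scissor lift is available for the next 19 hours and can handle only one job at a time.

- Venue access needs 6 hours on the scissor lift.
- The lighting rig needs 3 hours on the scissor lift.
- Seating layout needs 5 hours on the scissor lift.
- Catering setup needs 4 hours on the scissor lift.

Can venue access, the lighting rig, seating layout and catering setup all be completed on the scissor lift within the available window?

Running back to back, the jobs need 6 + 3 + 5 + 4 = 18 hours on the scissor lift.
Since 18 ≤ 19, they fit within the window.

Yes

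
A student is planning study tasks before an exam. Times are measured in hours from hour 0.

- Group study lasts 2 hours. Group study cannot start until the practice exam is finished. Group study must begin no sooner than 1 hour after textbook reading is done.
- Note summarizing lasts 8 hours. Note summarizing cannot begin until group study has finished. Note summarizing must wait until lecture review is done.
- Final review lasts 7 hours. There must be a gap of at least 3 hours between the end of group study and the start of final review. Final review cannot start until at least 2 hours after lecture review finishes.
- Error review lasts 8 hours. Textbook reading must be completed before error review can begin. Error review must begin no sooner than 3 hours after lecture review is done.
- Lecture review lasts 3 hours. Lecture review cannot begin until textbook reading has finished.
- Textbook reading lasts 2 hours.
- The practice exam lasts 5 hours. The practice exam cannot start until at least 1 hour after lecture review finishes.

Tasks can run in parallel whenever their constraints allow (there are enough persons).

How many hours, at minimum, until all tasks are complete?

Nothing blocks textbook reading, so it runs from hour 0 to hour 2.
Lecture review waits on textbook reading (finishes hour 2), so it starts at hour 2 and finishes at 2 + 3 = hour 5.
For error review: textbook reading (finishes hour 2); lecture review (finishes hour 5, plus 3-hour gap → hour 8). Taking the maximum gives a start of hour 8, and it finishes at 8 + 8 = hour 16.
The practice exam waits on lecture review (finishes hour 5, plus 1-hour gap → hour 6), so it starts at hour 6 and finishes at 6 + 5 = hour 11.
Group study needs all of the practice exam (finishes hour 11); textbook reading (finishes hour 2, plus 1-hour gap → hour 3). That puts its earliest start at hour 11; it finishes at 11 + 2 = hour 13.
Final review cannot start until group study (finishes hour 13, plus 3-hour gap → hour 16); lecture review (finishes hour 5, plus 2-hour gap → hour 7). The controlling bound is hour 16, so final review finishes at 16 + 7 = hour 23.
Note summarizing needs all of group study (finishes hour 13); lecture review (finishes hour 5). That puts its earliest start at hour 13; it finishes at 13 + 8 = hour 21.
All tasks are finished once the last one completes. Finish times: Textbook reading at 2, Lecture review at 5, The practice exam at 11, Error review at 16, Group study at 13, Note summarizing at 21, Final review at 23. The latest is hour 23.

23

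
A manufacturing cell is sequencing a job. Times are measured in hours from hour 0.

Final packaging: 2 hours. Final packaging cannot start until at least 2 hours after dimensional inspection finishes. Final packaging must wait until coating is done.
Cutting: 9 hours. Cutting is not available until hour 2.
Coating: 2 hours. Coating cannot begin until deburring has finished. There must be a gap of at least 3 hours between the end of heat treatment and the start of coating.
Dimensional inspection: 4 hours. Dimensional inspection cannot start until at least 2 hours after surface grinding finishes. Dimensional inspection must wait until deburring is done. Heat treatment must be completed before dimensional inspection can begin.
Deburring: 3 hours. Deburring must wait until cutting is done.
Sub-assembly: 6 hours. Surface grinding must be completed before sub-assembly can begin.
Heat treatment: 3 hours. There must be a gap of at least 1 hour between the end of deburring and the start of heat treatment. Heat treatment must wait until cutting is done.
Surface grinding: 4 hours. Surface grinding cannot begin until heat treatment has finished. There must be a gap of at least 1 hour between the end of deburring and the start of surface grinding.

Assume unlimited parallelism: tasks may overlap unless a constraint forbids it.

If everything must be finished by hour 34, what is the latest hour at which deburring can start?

13

Nothing follows final packaging; the deadline of hour 34 is its only limit. It must start by 34 − 2 = hour 32.
Since final packaging (must start by hour 32, minus 2-hour gap → hour 30) depends on it, dimensional inspection must finish by hour 30. Backing off its 4-hour duration gives a latest start of hour 26.
Sub-assembly has no dependents, so it just needs to finish by hour 34. Starting by 34 − 6 = hour 28 achieves that.
For surface grinding: dimensional inspection (must start by hour 26, minus 2-hour gap → hour 24); sub-assembly (must start by hour 28). The most restrictive is hour 24; with a 4-hour duration, surface grinding must start by hour 20.
Coating feeds into final packaging (must start by hour 32); so coating must finish by hour 32 and therefore start by hour 30.
Heat treatment must finish in time for surface grinding (must start by hour 20); dimensional inspection (must start by hour 26); coating (must start by hour 30, minus 3-hour gap → hour 27). The tightest is hour 20, so heat treatment must start by 20 − 3 = hour 17.
For deburring: heat treatment (must start by hour 17, minus 1-hour gap → hour 16); surface grinding (must start by hour 20, minus 1-hour gap → hour 19); dimensional inspection (must start by hour 26); coating (must start by hour 30). The most restrictive is hour 16; with a 3-hour duration, deburring must start by hour 13.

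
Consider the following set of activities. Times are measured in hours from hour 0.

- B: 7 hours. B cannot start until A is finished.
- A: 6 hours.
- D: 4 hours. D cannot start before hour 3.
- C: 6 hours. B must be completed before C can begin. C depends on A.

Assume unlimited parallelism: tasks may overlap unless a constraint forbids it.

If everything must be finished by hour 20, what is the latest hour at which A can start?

Nothing follows C; the deadline of hour 20 is its only limit. It must start by 20 − 6 = hour 14.
B has to be done before C (must start by hour 14). That means finishing by hour 14, i.e. starting by 14 − 7 = hour 7.
A must finish in time for B (must start by hour 7); C (must start by hour 14). The tightest is hour 7, so A must start by 7 − 6 = hour 1.

1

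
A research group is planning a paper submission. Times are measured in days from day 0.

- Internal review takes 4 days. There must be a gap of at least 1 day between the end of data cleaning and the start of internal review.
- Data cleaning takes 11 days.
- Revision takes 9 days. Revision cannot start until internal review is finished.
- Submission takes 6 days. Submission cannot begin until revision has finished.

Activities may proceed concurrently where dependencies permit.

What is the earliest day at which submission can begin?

Data cleaning can start immediately at day 0; it finishes at day 11.
Internal review cannot begin until data cleaning (finishes day 11, plus 1-day gap → day 12). It runs from day 12 to 12 + 4 = day 16.
Revision waits on internal review (finishes day 16), so it starts at day 16 and finishes at 16 + 9 = day 25.
Submission waits on revision (finishes day 25), so the earliest it can start is day 25.

25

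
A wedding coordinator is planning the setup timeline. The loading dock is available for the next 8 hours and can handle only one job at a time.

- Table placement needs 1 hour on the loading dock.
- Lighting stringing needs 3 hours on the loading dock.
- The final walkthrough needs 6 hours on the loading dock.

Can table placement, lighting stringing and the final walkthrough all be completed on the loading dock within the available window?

Running back to back, the jobs need 1 + 3 + 6 = 10 hours on the loading dock.
Since 10 > 8, they cannot all fit.

No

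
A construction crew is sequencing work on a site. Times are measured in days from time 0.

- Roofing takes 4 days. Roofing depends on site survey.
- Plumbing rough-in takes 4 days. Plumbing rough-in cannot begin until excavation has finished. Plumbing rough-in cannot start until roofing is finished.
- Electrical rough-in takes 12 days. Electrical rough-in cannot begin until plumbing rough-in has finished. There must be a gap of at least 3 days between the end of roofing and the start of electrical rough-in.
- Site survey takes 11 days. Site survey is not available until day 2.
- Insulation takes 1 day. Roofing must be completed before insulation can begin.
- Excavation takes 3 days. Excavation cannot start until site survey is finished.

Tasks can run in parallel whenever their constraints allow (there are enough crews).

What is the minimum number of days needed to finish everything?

After its own release at day 2, site survey can start at day 2 and finishes at day 13.
Roofing waits on site survey (finishes day 13), so it starts at day 13 and finishes at 13 + 4 = day 17.
Insulation cannot begin until roofing (finishes day 17). It runs from day 17 to 17 + 1 = day 18.
Excavation cannot begin until site survey (finishes day 13). It runs from day 13 to 13 + 3 = day 16.
Plumbing rough-in has to wait for excavation (finishes day 16); roofing (finishes day 17). The latest of these is day 17, so plumbing rough-in runs day 17 to 17 + 4 = day 21.
Electrical rough-in has to wait for plumbing rough-in (finishes day 21); roofing (finishes day 17, plus 3-day gap → day 20). The latest of these is day 21, so electrical rough-in runs day 21 to 21 + 12 = day 33.
All tasks are finished once the last one completes. Finish times: Site survey at 13, Excavation at 16, Roofing at 17, Plumbing rough-in at 21, Electrical rough-in at 33, Insulation at 18. The latest is day 33.

33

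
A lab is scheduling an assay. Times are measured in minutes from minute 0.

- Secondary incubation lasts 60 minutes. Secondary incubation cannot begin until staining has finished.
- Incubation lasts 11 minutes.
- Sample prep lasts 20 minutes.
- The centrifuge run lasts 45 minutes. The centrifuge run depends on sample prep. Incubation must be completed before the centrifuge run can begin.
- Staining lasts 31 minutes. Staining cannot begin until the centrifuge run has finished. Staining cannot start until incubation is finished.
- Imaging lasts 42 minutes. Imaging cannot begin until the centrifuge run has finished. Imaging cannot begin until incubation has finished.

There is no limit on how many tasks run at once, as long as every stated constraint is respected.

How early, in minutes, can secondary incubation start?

Nothing blocks incubation, so it runs from minute 0 to minute 11.
Sample prep can start immediately at minute 0; it finishes at minute 20.
The centrifuge run cannot start until sample prep (finishes minute 20); incubation (finishes minute 11). The controlling bound is minute 20, so the centrifuge run finishes at 20 + 45 = minute 65.
Staining needs all of the centrifuge run (finishes minute 65); incubation (finishes minute 11). That puts its earliest start at minute 65; it finishes at 65 + 31 = minute 96.
Secondary incubation waits on staining (finishes minute 96), so the earliest it can start is minute 96.

96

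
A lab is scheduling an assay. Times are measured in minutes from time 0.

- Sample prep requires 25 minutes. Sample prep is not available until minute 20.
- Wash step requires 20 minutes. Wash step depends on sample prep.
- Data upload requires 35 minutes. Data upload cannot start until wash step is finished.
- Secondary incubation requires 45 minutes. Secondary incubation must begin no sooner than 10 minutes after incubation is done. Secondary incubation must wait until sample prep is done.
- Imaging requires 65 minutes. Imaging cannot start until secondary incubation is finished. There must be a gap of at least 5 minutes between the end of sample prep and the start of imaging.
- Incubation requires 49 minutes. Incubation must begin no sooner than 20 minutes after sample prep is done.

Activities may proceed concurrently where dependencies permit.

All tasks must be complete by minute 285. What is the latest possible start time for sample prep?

71

Imaging must finish by minute 285; it takes 65 minutes, so it must start by 285 − 65 = minute 220.
Secondary incubation has to be done before imaging (must start by minute 220). That means finishing by minute 220, i.e. starting by 220 − 45 = minute 175.
Incubation must finish before secondary incubation (must start by minute 175, minus 10-minute gap → minute 165). With a 49-minute duration, incubation must start by 165 − 49 = minute 116.
To finish by minute 285, data upload (duration 35) must start no later than minute 250.
Wash step must finish before data upload (must start by minute 250). With a 20-minute duration, wash step must start by 250 − 20 = minute 230.
For sample prep: incubation (must start by minute 116, minus 20-minute gap → minute 96); wash step (must start by minute 230); secondary incubation (must start by minute 175); imaging (must start by minute 220, minus 5-minute gap → minute 215). The most restrictive is minute 96; with a 25-minute duration, sample prep must start by minute 71.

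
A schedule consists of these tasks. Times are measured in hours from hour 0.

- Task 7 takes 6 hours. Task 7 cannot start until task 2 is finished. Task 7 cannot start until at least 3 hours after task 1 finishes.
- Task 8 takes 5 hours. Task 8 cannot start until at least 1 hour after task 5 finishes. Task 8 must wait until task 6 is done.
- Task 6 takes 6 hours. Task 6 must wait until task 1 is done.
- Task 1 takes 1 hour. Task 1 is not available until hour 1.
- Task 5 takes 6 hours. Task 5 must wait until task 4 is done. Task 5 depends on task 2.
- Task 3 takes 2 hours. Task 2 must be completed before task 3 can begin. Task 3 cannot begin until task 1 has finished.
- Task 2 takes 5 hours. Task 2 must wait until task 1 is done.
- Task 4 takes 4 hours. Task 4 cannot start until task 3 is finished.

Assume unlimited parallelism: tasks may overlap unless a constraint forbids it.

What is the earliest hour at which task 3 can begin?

7

Task 1 waits on its own release at hour 1, so it starts at hour 1 and finishes at 1 + 1 = hour 2.
After task 1 (finishes hour 2), task 2 can start at hour 2 and finishes at hour 7.
Task 3 waits on task 2 (finishes hour 7); task 1 (finishes hour 2). The latest of these is hour 7, which is the earliest task 3 can start.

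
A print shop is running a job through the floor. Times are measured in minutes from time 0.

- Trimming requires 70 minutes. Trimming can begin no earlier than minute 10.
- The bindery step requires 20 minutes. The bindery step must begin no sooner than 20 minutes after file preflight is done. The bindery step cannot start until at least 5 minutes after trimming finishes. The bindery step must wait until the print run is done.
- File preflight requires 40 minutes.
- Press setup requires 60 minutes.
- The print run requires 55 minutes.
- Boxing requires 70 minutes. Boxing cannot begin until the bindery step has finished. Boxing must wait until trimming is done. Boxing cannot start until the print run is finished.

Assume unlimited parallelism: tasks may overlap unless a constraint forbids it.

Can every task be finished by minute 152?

Trimming waits on its own release at minute 10, so it starts at minute 10 and finishes at 10 + 70 = minute 80.
Nothing blocks the print run, so it runs from minute 0 to minute 55.
Press setup can start immediately at minute 0; it finishes at minute 60.
Nothing blocks file preflight, so it runs from minute 0 to minute 40.
The bindery step has to wait for file preflight (finishes minute 40, plus 20-minute gap → minute 60); trimming (finishes minute 80, plus 5-minute gap → minute 85); the print run (finishes minute 55). The latest of these is minute 85, so the bindery step runs minute 85 to 85 + 20 = minute 105.
Boxing cannot start until the bindery step (finishes minute 105); trimming (finishes minute 80); the print run (finishes minute 55). The controlling bound is minute 105, so boxing finishes at 105 + 70 = minute 175.
The earliest everything can be done is minute 175, which is after the deadline of 152, so it is not possible.

No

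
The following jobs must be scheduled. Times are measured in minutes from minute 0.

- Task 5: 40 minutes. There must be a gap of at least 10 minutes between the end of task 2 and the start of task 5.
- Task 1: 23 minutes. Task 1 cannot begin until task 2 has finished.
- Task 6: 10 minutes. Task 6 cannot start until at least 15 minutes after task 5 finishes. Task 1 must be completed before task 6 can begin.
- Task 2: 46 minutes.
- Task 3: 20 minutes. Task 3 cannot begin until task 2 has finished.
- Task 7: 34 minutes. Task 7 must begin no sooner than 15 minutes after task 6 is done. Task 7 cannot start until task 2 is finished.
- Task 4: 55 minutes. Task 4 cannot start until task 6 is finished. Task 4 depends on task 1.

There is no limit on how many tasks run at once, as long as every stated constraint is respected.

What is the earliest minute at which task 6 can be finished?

Nothing blocks task 2, so it runs from minute 0 to minute 46.
Task 5 waits on task 2 (finishes minute 46, plus 10-minute gap → minute 56), so it starts at minute 56 and finishes at 56 + 40 = minute 96.
Task 1 waits on task 2 (finishes minute 46), so it starts at minute 46 and finishes at 46 + 23 = minute 69.
Task 6 cannot start until task 5 (finishes minute 96, plus 15-minute gap → minute 111); task 1 (finishes minute 69). The controlling bound is minute 111, so task 6 finishes at 111 + 10 = minute 121.

121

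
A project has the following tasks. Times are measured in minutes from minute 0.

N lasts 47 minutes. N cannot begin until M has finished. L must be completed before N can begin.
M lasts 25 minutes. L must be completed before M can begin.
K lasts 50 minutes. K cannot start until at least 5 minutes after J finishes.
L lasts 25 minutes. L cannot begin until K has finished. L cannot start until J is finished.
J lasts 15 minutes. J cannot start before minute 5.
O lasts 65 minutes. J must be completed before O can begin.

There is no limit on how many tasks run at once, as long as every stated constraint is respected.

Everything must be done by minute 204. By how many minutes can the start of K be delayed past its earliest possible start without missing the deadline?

32

J cannot begin until its own release at minute 5. It runs from minute 5 to 5 + 15 = minute 20.
K cannot begin until J (finishes minute 20, plus 5-minute gap → minute 25). It runs from minute 25 to 25 + 50 = minute 75.

Working backward from the deadline:
To finish by minute 204, N (duration 47) must start no later than minute 157.
Since N (must start by minute 157) depends on it, M must finish by minute 157. Backing off its 25-minute duration gives a latest start of minute 132.
L has several dependents: M (must start by minute 132); N (must start by minute 157). The earliest of those limits is minute 132, so L must start by 132 − 25 = minute 107.
Since L (must start by minute 107) depends on it, K must finish by minute 107. Backing off its 50-minute duration gives a latest start of minute 57.
So K can start as early as minute 25 and as late as minute 57, giving 57 − 25 = 32 minutes of slack.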